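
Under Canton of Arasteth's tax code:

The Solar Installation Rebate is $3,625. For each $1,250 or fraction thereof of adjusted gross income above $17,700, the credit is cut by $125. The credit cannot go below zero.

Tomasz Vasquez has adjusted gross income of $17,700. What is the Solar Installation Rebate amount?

Solar Installation Rebate: $17,700 is at or below the $17,700 threshold, so the full $3,625 applies.

$3,625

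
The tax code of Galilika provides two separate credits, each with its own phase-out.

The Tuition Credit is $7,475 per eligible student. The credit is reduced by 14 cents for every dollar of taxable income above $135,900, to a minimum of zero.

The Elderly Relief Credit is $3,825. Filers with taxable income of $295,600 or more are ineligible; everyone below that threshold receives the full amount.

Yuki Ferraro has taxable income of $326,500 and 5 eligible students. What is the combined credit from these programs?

$10,691

Tuition Credit: base = 5 × $7,475 = $37,375. 14% of the $190,600 excess over $135,900 is $26,684; credit = $37,375 − $26,684 = $10,691.
Elderly Relief Credit: $326,500 meets or exceeds the $295,600 cutoff, so the credit is $0.
Total: $10,691 + $0 = $10,691.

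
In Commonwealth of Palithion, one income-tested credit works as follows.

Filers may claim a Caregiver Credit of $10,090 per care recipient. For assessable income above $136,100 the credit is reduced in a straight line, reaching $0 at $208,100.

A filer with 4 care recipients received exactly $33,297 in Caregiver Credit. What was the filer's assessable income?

Full credit = 4 × $10,090 = $40,360.
$33,297 is 33,297/40,360 of the full $40,360, so 7,063/40,360 of the $72,000 range has been used: income = $136,100 + $72,000 × 7,063/40,360 = $148,700.

$148,700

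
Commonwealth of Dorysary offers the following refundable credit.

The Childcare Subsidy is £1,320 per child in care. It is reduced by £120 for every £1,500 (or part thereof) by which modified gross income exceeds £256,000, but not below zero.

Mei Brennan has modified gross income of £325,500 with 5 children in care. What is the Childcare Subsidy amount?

Childcare Subsidy: base = 5 × £1,320 = £6,600. income exceeds £256,000 by £69,500, which is 47 full-or-partial £1,500 increments; reduction = 47 × £120 = £5,640, leaving £960.

£960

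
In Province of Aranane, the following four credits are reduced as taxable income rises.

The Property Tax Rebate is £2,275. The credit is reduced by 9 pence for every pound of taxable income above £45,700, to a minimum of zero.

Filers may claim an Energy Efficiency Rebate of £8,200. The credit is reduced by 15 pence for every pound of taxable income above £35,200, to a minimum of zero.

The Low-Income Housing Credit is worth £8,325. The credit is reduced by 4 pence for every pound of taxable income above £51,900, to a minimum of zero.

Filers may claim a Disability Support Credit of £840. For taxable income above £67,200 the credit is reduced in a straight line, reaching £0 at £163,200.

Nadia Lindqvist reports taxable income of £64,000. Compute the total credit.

Property Tax Rebate: 9% of the £18,300 excess over £45,700 is £1,647; credit = £2,275 − £1,647 = £628.
Energy Efficiency Rebate: 15% of the £28,800 excess over £35,200 is £4,320; credit = £8,200 − £4,320 = £3,880.
Low-Income Housing Credit: 4% of the £12,100 excess over £51,900 is £484; credit = £8,325 − £484 = £7,841.
Disability Support Credit: £64,000 is at or below the £67,200 threshold, so the full £840 applies.
Total: £628 + £3,880 + £7,841 + £840 = £13,189.

£13,189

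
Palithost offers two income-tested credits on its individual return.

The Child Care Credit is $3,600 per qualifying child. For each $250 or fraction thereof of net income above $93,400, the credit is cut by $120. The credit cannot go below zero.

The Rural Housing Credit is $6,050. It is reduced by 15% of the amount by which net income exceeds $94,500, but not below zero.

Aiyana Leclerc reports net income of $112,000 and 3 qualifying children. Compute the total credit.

$5,225

Child Care Credit: base = 3 × $3,600 = $10,800. income exceeds $93,400 by $18,600, which is 75 full-or-partial $250 increments; reduction = 75 × $120 = $9,000, leaving $1,800.
Rural Housing Credit: 15% of the $17,500 excess over $94,500 is $2,625; credit = $6,050 − $2,625 = $3,425.
Total: $1,800 + $3,425 = $5,225.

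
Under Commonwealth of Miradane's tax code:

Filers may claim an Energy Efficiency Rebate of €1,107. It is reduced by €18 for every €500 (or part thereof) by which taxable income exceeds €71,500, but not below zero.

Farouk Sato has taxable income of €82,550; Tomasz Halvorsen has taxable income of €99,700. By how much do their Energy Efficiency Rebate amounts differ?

Farouk (€82,550): Energy Efficiency Rebate: income exceeds €71,500 by €11,050, which is 23 full-or-partial €500 increments; reduction = 23 × €18 = €414, leaving €693.
Tomasz (€99,700): Energy Efficiency Rebate: income exceeds €71,500 by €28,200, which is 57 full-or-partial €500 increments; reduction = 57 × €18 = €1,026, leaving €81.
Difference: |€693 − €81| = €612.

€612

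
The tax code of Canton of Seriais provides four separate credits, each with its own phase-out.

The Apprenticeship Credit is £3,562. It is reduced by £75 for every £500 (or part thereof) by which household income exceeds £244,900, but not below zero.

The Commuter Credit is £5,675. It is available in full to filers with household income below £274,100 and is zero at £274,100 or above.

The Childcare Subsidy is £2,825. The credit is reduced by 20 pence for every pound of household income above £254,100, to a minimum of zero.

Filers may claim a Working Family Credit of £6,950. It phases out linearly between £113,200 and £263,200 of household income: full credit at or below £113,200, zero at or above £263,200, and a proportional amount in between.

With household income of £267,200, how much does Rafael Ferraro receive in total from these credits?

£6,067

Apprenticeship Credit: income exceeds £244,900 by £22,300, which is 45 full-or-partial £500 increments; reduction = 45 × £75 = £3,375, leaving £187.
Commuter Credit: £267,200 is below the £274,100 cutoff, so the full £5,675 applies.
Childcare Subsidy: 20% of the £13,100 excess over £254,100 is £2,620; credit = £2,825 − £2,620 = £205.
Working Family Credit: £267,200 is at or above £263,200, so the credit is £0.
Total: £187 + £5,675 + £205 + £0 = £6,067.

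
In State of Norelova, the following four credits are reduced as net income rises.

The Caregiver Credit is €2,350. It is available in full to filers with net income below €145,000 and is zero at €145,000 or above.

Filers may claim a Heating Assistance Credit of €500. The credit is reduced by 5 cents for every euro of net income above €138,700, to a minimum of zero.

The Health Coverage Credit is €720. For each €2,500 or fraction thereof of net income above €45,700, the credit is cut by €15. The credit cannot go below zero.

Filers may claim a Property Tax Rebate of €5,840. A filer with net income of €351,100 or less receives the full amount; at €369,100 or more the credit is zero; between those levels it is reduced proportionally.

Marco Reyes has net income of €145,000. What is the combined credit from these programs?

€6,145

Caregiver Credit: €145,000 meets or exceeds the €145,000 cutoff, so the credit is €0.
Heating Assistance Credit: 5% of the €6,300 excess over €138,700 is €315; credit = €500 − €315 = €185.
Health Coverage Credit: income exceeds €45,700 by €99,300, which is 40 full-or-partial €2,500 increments; reduction = 40 × €15 = €600, leaving €120.
Property Tax Rebate: €145,000 is at or below the €351,100 threshold, so the full €5,840 applies.
Total: €0 + €185 + €120 + €5,840 = €6,145.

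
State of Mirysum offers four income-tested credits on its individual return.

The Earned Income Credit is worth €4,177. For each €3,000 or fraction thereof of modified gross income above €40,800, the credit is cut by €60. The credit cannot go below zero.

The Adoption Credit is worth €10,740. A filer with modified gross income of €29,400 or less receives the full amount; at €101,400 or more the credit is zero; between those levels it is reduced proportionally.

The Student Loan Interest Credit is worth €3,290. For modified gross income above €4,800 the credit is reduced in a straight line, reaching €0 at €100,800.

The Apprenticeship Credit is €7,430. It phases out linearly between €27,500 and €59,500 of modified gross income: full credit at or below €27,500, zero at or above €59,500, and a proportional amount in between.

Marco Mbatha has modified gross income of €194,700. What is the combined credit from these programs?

Earned Income Credit: income exceeds €40,800 by €153,900, which is 52 full-or-partial €3,000 increments; reduction = 52 × €60 = €3,120, leaving €1,057.
Adoption Credit: €194,700 is at or above €101,400, so the credit is €0.
Student Loan Interest Credit: €194,700 is at or above €100,800, so the credit is €0.
Apprenticeship Credit: €194,700 is at or above €59,500, so the credit is €0.
Total: €1,057 + €0 + €0 + €0 = €1,057.

€1,057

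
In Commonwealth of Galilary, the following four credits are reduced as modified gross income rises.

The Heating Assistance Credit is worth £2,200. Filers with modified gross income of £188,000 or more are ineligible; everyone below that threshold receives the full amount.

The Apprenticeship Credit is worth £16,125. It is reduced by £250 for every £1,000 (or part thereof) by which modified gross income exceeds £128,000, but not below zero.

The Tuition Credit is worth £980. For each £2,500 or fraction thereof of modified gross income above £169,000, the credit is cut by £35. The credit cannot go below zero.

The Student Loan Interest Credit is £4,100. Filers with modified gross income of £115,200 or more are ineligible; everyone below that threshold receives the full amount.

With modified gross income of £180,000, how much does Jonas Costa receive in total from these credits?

Heating Assistance Credit: £180,000 is below the £188,000 cutoff, so the full £2,200 applies.
Apprenticeship Credit: income exceeds £128,000 by £52,000, which is 52 full-or-partial £1,000 increments; reduction = 52 × £250 = £13,000, leaving £3,125.
Tuition Credit: income exceeds £169,000 by £11,000, which is 5 full-or-partial £2,500 increments; reduction = 5 × £35 = £175, leaving £805.
Student Loan Interest Credit: £180,000 meets or exceeds the £115,200 cutoff, so the credit is £0.
Total: £2,200 + £3,125 + £805 + £0 = £6,130.

£6,130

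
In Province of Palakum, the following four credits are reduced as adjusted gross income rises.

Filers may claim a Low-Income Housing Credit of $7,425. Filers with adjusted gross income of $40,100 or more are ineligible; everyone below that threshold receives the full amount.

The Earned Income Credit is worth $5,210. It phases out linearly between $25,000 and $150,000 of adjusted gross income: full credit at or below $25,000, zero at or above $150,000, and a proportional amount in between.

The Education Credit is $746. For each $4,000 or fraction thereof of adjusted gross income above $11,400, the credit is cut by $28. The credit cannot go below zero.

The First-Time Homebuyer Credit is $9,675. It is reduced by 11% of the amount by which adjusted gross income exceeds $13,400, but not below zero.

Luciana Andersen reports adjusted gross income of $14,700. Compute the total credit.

$22,885

Low-Income Housing Credit: $14,700 is below the $40,100 cutoff, so the full $7,425 applies.
Earned Income Credit: $14,700 is at or below the $25,000 threshold, so the full $5,210 applies.
Education Credit: income exceeds $11,400 by $3,300, which is 1 full-or-partial $4,000 increment; reduction = 1 × $28 = $28, leaving $718.
First-Time Homebuyer Credit: 11% of the $1,300 excess over $13,400 is $143; credit = $9,675 − $143 = $9,532.
Total: $7,425 + $5,210 + $718 + $9,532 = $22,885.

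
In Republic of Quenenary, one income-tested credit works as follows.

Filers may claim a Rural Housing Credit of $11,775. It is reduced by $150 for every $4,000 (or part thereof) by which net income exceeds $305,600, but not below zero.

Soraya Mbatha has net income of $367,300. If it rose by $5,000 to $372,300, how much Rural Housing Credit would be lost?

At $367,300 — income exceeds $305,600 by $61,700, which is 16 full-or-partial $4,000 increments; reduction = 16 × $150 = $2,400, leaving $9,375.
At $372,300 — income exceeds $305,600 by $66,700, which is 17 full-or-partial $4,000 increments; reduction = 17 × $150 = $2,550, leaving $9,225.
Lost: $9,375 − $9,225 = $150.

$150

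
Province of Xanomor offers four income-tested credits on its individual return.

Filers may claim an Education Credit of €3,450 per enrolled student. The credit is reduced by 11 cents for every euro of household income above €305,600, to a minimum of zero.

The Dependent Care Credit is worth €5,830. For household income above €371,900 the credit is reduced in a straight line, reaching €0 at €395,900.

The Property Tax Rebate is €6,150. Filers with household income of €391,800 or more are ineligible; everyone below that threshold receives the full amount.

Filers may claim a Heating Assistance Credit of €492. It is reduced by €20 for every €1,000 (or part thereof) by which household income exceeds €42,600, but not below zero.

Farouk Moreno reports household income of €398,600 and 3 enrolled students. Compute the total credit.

€120

Education Credit: base = 3 × €3,450 = €10,350. 11% of the €93,000 excess over €305,600 is €10,230; credit = €10,350 − €10,230 = €120.
Dependent Care Credit: €398,600 is at or above €395,900, so the credit is €0.
Property Tax Rebate: €398,600 meets or exceeds the €391,800 cutoff, so the credit is €0.
Heating Assistance Credit: income exceeds €42,600 by €356,000 → 356 increments × €20 = €7,120 ≥ base, so the credit is €0.
Total: €120 + €0 + €0 + €0 = €120.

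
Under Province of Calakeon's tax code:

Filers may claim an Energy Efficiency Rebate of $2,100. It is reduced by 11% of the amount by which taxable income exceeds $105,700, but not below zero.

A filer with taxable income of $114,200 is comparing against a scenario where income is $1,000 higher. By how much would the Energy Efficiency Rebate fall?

$110

At $114,200 — 11% of the $8,500 excess over $105,700 is $935; credit = $2,100 − $935 = $1,165.
At $115,200 — 11% of the $9,500 excess over $105,700 is $1,045; credit = $2,100 − $1,045 = $1,055.
Lost: $1,165 − $1,055 = $110.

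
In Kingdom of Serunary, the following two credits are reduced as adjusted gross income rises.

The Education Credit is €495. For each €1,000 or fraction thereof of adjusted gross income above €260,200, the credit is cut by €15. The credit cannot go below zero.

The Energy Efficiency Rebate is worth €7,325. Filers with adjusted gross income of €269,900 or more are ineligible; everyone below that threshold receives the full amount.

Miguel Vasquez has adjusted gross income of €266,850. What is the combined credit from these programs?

Education Credit: income exceeds €260,200 by €6,650, which is 7 full-or-partial €1,000 increments; reduction = 7 × €15 = €105, leaving €390.
Energy Efficiency Rebate: €266,850 is below the €269,900 cutoff, so the full €7,325 applies.
Total: €390 + €7,325 = €7,715.

€7,715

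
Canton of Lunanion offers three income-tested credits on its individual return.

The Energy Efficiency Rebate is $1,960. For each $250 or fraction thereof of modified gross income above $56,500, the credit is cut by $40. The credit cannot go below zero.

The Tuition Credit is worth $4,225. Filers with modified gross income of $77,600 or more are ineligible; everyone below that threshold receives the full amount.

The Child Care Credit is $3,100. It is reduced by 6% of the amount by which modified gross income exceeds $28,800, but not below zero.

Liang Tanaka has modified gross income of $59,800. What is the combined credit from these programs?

Energy Efficiency Rebate: income exceeds $56,500 by $3,300, which is 14 full-or-partial $250 increments; reduction = 14 × $40 = $560, leaving $1,400.
Tuition Credit: $59,800 is below the $77,600 cutoff, so the full $4,225 applies.
Child Care Credit: 6% of the $31,000 excess over $28,800 is $1,860; credit = $3,100 − $1,860 = $1,240.
Total: $1,400 + $4,225 + $1,240 = $6,865.

$6,865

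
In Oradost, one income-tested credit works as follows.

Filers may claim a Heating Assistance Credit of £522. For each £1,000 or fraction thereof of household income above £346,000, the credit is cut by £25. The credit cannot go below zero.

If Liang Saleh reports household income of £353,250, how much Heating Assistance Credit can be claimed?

£322

Heating Assistance Credit: income exceeds £346,000 by £7,250, which is 8 full-or-partial £1,000 increments; reduction = 8 × £25 = £200, leaving £322.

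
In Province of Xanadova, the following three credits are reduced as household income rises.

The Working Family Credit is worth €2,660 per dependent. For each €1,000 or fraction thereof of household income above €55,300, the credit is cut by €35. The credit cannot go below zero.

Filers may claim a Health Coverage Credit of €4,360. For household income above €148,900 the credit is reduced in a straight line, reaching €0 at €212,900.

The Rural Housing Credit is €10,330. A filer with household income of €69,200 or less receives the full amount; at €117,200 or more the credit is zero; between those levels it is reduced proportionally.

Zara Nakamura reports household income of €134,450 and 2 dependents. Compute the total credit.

€6,880

Working Family Credit: base = 2 × €2,660 = €5,320. income exceeds €55,300 by €79,150, which is 80 full-or-partial €1,000 increments; reduction = 80 × €35 = €2,800, leaving €2,520.
Health Coverage Credit: €134,450 is at or below the €148,900 threshold, so the full €4,360 applies.
Rural Housing Credit: €134,450 is at or above €117,200, so the credit is €0.
Total: €2,520 + €4,360 + €0 = €6,880.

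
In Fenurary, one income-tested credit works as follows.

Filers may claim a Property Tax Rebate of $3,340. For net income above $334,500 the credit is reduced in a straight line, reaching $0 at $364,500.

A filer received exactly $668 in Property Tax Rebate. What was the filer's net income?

$358,500

$668 is 668/3,340 of the full $3,340, so 2,672/3,340 of the $30,000 range has been used: income = $334,500 + $30,000 × 2,672/3,340 = $358,500.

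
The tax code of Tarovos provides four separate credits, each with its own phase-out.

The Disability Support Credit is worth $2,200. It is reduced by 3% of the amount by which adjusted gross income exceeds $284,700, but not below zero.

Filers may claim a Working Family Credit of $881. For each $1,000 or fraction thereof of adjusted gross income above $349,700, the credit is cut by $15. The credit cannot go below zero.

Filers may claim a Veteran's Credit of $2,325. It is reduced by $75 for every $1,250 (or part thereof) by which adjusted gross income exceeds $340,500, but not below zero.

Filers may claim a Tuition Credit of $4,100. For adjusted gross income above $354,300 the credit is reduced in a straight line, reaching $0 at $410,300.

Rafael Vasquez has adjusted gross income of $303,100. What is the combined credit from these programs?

Disability Support Credit: 3% of the $18,400 excess over $284,700 is $552; credit = $2,200 − $552 = $1,648.
Working Family Credit: $303,100 is at or below the $349,700 threshold, so the full $881 applies.
Veteran's Credit: $303,100 is at or below the $340,500 threshold, so the full $2,325 applies.
Tuition Credit: $303,100 is at or below the $354,300 threshold, so the full $4,100 applies.
Total: $1,648 + $881 + $2,325 + $4,100 = $8,954.

$8,954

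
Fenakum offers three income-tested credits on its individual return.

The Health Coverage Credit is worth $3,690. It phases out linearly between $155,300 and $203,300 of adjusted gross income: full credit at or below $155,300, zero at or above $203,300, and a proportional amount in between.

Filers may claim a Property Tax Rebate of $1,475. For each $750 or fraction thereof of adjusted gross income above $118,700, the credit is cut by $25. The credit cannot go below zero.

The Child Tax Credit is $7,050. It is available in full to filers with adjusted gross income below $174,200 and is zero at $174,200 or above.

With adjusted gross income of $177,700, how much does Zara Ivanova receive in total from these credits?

$1,968

Health Coverage Credit: $177,700 is $22,400 into a $48,000 phase-out range, leaving 25,600/48,000 of the credit: $3,690 × 25,600/48,000 = $1,968.
Property Tax Rebate: income exceeds $118,700 by $59,000 → 79 increments × $25 = $1,975 ≥ base, so the credit is $0.
Child Tax Credit: $177,700 meets or exceeds the $174,200 cutoff, so the credit is $0.
Total: $1,968 + $0 + $0 = $1,968.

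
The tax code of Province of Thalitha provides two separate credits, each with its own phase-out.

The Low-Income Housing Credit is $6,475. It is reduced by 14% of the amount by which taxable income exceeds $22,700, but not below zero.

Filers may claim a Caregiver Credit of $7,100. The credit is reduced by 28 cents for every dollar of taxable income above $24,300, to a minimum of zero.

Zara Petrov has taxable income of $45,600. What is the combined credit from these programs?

Low-Income Housing Credit: 14% of the $22,900 excess over $22,700 is $3,206; credit = $6,475 − $3,206 = $3,269.
Caregiver Credit: 28% of the $21,300 excess over $24,300 is $5,964; credit = $7,100 − $5,964 = $1,136.
Total: $3,269 + $1,136 = $4,405.

$4,405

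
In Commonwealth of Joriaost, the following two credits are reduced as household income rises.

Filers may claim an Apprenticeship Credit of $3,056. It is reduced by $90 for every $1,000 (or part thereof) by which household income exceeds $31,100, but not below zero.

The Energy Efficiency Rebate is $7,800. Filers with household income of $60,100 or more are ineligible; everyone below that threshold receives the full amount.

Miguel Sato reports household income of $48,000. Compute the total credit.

$9,326

Apprenticeship Credit: income exceeds $31,100 by $16,900, which is 17 full-or-partial $1,000 increments; reduction = 17 × $90 = $1,530, leaving $1,526.
Energy Efficiency Rebate: $48,000 is below the $60,100 cutoff, so the full $7,800 applies.
Total: $1,526 + $7,800 = $9,326.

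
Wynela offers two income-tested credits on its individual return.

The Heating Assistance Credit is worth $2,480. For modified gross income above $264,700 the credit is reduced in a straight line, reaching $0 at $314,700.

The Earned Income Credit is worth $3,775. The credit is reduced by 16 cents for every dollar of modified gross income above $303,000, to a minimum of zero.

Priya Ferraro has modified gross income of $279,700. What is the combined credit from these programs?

$5,511

Heating Assistance Credit: $279,700 is $15,000 into a $50,000 phase-out range, leaving 35,000/50,000 of the credit: $2,480 × 35,000/50,000 = $1,736.
Earned Income Credit: $279,700 is at or below the $303,000 threshold, so the full $3,775 applies.
Total: $1,736 + $3,775 = $5,511.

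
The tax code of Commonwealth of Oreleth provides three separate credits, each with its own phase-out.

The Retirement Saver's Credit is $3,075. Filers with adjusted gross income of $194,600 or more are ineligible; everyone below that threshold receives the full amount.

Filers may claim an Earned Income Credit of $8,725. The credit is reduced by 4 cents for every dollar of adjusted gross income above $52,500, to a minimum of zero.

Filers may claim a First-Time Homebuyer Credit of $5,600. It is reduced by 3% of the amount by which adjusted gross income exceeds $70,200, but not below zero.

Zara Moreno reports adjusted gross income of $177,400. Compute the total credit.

Retirement Saver's Credit: $177,400 is below the $194,600 cutoff, so the full $3,075 applies.
Earned Income Credit: 4% of the $124,900 excess over $52,500 is $4,996; credit = $8,725 − $4,996 = $3,729.
First-Time Homebuyer Credit: 3% of the $107,200 excess over $70,200 is $3,216; credit = $5,600 − $3,216 = $2,384.
Total: $3,075 + $3,729 + $2,384 = $9,188.

$9,188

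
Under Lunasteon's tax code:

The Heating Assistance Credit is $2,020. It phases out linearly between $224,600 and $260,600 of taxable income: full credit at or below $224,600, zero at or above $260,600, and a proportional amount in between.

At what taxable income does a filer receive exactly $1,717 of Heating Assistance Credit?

$1,717 is 1,717/2,020 of the full $2,020, so 303/2,020 of the $36,000 range has been used: income = $224,600 + $36,000 × 303/2,020 = $230,000.

$230,000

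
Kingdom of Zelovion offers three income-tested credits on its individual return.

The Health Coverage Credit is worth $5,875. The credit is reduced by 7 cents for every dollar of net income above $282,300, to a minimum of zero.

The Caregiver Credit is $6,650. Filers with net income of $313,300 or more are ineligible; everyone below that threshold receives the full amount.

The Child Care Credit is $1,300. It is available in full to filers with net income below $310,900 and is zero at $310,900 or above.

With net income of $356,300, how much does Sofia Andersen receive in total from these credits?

Health Coverage Credit: 7% of the $74,000 excess over $282,300 is $5,180; credit = $5,875 − $5,180 = $695.
Caregiver Credit: $356,300 meets or exceeds the $313,300 cutoff, so the credit is $0.
Child Care Credit: $356,300 meets or exceeds the $310,900 cutoff, so the credit is $0.
Total: $695 + $0 + $0 = $695.

$695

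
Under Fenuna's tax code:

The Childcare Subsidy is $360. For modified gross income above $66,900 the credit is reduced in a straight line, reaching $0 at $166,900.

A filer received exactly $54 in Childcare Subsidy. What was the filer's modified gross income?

$151,900

$54 is 54/360 of the full $360, so 306/360 of the $100,000 range has been used: income = $66,900 + $100,000 × 306/360 = $151,900.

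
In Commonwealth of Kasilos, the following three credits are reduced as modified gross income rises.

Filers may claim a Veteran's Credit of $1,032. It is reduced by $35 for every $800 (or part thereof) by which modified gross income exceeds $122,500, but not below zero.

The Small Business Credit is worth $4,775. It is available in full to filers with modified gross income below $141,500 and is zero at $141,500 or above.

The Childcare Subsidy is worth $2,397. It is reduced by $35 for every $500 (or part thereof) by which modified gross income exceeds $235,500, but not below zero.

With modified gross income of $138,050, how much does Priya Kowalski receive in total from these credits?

$7,504

Veteran's Credit: income exceeds $122,500 by $15,550, which is 20 full-or-partial $800 increments; reduction = 20 × $35 = $700, leaving $332.
Small Business Credit: $138,050 is below the $141,500 cutoff, so the full $4,775 applies.
Childcare Subsidy: $138,050 is at or below the $235,500 threshold, so the full $2,397 applies.
Total: $332 + $4,775 + $2,397 = $7,504.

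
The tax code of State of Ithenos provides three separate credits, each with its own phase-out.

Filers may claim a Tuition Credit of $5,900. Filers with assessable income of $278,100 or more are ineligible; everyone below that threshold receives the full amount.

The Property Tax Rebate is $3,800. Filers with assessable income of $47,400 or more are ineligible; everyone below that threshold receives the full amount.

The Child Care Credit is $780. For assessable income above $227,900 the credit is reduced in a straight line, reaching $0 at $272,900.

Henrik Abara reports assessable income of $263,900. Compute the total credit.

$6,056

Tuition Credit: $263,900 is below the $278,100 cutoff, so the full $5,900 applies.
Property Tax Rebate: $263,900 meets or exceeds the $47,400 cutoff, so the credit is $0.
Child Care Credit: $263,900 is $36,000 into a $45,000 phase-out range, leaving 9,000/45,000 of the credit: $780 × 9,000/45,000 = $156.
Total: $5,900 + $0 + $156 = $6,056.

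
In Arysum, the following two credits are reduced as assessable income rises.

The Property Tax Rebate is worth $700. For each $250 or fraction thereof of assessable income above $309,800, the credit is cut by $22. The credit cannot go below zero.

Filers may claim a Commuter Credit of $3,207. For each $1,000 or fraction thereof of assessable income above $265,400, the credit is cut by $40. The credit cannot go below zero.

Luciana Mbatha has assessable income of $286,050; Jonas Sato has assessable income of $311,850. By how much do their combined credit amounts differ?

Luciana ($286,050): Property Tax Rebate: $286,050 is at or below the $309,800 threshold, so the full $700 applies. Commuter Credit: income exceeds $265,400 by $20,650, which is 21 full-or-partial $1,000 increments; reduction = 21 × $40 = $840, leaving $2,367. total $700 + $2,367 = $3,067
Jonas ($311,850): Property Tax Rebate: income exceeds $309,800 by $2,050, which is 9 full-or-partial $250 increments; reduction = 9 × $22 = $198, leaving $502. Commuter Credit: income exceeds $265,400 by $46,450, which is 47 full-or-partial $1,000 increments; reduction = 47 × $40 = $1,880, leaving $1,327. total $502 + $1,327 = $1,829
Difference: |$3,067 − $1,829| = $1,238.

$1,238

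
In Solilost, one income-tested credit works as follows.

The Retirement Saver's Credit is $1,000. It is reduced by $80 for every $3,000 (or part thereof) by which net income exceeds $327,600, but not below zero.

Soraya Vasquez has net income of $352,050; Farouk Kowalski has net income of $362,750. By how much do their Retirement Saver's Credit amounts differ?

Soraya ($352,050): Retirement Saver's Credit: income exceeds $327,600 by $24,450, which is 9 full-or-partial $3,000 increments; reduction = 9 × $80 = $720, leaving $280.
Farouk ($362,750): Retirement Saver's Credit: income exceeds $327,600 by $35,150, which is 12 full-or-partial $3,000 increments; reduction = 12 × $80 = $960, leaving $40.
Difference: |$280 − $40| = $240.

$240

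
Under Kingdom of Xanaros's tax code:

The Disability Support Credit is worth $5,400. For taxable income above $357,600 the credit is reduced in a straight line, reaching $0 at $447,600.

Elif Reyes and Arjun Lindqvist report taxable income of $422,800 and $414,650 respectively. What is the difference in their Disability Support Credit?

Elif ($422,800): Disability Support Credit: $422,800 is $65,200 into a $90,000 phase-out range, leaving 24,800/90,000 of the credit: $5,400 × 24,800/90,000 = $1,488.
Arjun ($414,650): Disability Support Credit: $414,650 is $57,050 into a $90,000 phase-out range, leaving 32,950/90,000 of the credit: $5,400 × 32,950/90,000 = $1,977.
Difference: |$1,488 − $1,977| = $489.

$489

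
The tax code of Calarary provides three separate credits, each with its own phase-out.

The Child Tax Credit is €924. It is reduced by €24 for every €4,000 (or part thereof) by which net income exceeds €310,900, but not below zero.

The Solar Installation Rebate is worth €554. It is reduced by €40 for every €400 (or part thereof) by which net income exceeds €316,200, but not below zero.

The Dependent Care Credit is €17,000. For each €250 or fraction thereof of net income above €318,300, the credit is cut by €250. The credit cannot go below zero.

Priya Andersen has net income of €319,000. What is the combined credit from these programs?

Child Tax Credit: income exceeds €310,900 by €8,100, which is 3 full-or-partial €4,000 increments; reduction = 3 × €24 = €72, leaving €852.
Solar Installation Rebate: income exceeds €316,200 by €2,800, which is 7 full-or-partial €400 increments; reduction = 7 × €40 = €280, leaving €274.
Dependent Care Credit: income exceeds €318,300 by €700, which is 3 full-or-partial €250 increments; reduction = 3 × €250 = €750, leaving €16,250.
Total: €852 + €274 + €16,250 = €17,376.

€17,376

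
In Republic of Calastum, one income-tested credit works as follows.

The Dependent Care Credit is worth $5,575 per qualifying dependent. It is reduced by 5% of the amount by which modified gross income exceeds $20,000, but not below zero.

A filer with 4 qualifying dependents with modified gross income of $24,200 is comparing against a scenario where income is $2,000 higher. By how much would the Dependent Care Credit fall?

$100

At $24,200 — base = 4 × $5,575 = $22,300. 5% of the $4,200 excess over $20,000 is $210; credit = $22,300 − $210 = $22,090.
At $26,200 — base = 4 × $5,575 = $22,300. 5% of the $6,200 excess over $20,000 is $310; credit = $22,300 − $310 = $21,990.
Lost: $22,090 − $21,990 = $100.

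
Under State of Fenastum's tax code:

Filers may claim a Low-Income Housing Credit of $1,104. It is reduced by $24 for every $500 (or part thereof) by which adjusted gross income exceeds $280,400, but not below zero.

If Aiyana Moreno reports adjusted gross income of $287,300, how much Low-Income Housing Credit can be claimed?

Low-Income Housing Credit: income exceeds $280,400 by $6,900, which is 14 full-or-partial $500 increments; reduction = 14 × $24 = $336, leaving $768.

$768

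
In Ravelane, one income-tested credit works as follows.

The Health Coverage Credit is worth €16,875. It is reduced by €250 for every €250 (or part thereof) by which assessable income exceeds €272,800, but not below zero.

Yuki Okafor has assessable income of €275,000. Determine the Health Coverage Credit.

€14,625

Health Coverage Credit: income exceeds €272,800 by €2,200, which is 9 full-or-partial €250 increments; reduction = 9 × €250 = €2,250, leaving €14,625.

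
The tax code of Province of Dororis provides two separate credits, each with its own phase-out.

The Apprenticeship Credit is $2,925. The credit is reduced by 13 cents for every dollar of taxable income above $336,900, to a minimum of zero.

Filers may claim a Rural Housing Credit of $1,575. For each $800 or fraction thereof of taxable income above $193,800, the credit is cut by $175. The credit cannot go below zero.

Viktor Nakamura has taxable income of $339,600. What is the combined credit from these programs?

Apprenticeship Credit: 13% of the $2,700 excess over $336,900 is $351; credit = $2,925 − $351 = $2,574.
Rural Housing Credit: income exceeds $193,800 by $145,800 → 183 increments × $175 = $32,025 ≥ base, so the credit is $0.
Total: $2,574 + $0 = $2,574.

$2,574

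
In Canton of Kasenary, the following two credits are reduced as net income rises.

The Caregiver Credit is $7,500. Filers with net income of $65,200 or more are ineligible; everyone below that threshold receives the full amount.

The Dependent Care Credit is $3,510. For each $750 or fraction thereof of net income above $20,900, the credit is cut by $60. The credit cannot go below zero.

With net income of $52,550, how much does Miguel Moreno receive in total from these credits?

$8,430

Caregiver Credit: $52,550 is below the $65,200 cutoff, so the full $7,500 applies.
Dependent Care Credit: income exceeds $20,900 by $31,650, which is 43 full-or-partial $750 increments; reduction = 43 × $60 = $2,580, leaving $930.
Total: $7,500 + $930 = $8,430.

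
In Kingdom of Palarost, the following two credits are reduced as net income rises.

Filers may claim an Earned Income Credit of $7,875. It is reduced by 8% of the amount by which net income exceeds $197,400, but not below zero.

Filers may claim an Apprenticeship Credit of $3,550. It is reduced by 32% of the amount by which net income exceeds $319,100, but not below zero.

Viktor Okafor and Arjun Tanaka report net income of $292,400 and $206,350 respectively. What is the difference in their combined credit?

$6,884

Viktor ($292,400): Earned Income Credit: 8% of the $95,000 excess over $197,400 is $7,600; credit = $7,875 − $7,600 = $275. Apprenticeship Credit: $292,400 is at or below the $319,100 threshold, so the full $3,550 applies. total $275 + $3,550 = $3,825
Arjun ($206,350): Earned Income Credit: 8% of the $8,950 excess over $197,400 is $716; credit = $7,875 − $716 = $7,159. Apprenticeship Credit: $206,350 is at or below the $319,100 threshold, so the full $3,550 applies. total $7,159 + $3,550 = $10,709
Difference: |$3,825 − $10,709| = $6,884.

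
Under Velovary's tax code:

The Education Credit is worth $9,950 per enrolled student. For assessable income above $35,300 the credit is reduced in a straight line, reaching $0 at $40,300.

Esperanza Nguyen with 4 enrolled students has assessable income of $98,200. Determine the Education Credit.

$0

Education Credit: base = 4 × $9,950 = $39,800. $98,200 is at or above $40,300, so the credit is $0.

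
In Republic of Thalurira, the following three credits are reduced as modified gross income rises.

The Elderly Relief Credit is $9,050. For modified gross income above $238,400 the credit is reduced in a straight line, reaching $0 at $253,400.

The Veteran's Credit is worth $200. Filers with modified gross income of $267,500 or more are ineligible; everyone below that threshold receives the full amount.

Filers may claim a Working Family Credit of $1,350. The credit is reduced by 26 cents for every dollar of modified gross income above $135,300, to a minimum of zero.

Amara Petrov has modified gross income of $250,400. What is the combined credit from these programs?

Elderly Relief Credit: $250,400 is $12,000 into a $15,000 phase-out range, leaving 3,000/15,000 of the credit: $9,050 × 3,000/15,000 = $1,810.
Veteran's Credit: $250,400 is below the $267,500 cutoff, so the full $200 applies.
Working Family Credit: 26% of the $115,100 excess over $135,300 is $29,926 ≥ base, so the credit is $0.
Total: $1,810 + $200 + $0 = $2,010.

$2,010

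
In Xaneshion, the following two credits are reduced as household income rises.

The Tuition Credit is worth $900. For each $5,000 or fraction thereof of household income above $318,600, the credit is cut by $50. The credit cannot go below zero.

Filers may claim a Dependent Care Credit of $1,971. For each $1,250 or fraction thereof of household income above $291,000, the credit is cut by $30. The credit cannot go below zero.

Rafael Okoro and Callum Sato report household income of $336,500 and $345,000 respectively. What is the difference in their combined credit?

$310

Rafael ($336,500): Tuition Credit: income exceeds $318,600 by $17,900, which is 4 full-or-partial $5,000 increments; reduction = 4 × $50 = $200, leaving $700. Dependent Care Credit: income exceeds $291,000 by $45,500, which is 37 full-or-partial $1,250 increments; reduction = 37 × $30 = $1,110, leaving $861. total $700 + $861 = $1,561
Callum ($345,000): Tuition Credit: income exceeds $318,600 by $26,400, which is 6 full-or-partial $5,000 increments; reduction = 6 × $50 = $300, leaving $600. Dependent Care Credit: income exceeds $291,000 by $54,000, which is 44 full-or-partial $1,250 increments; reduction = 44 × $30 = $1,320, leaving $651. total $600 + $651 = $1,251
Difference: |$1,561 − $1,251| = $310.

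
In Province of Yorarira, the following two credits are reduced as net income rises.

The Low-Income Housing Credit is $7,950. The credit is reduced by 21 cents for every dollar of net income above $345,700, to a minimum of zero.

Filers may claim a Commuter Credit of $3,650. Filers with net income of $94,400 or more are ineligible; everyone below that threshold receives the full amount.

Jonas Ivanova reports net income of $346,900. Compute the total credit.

$7,698

Low-Income Housing Credit: 21% of the $1,200 excess over $345,700 is $252; credit = $7,950 − $252 = $7,698.
Commuter Credit: $346,900 meets or exceeds the $94,400 cutoff, so the credit is $0.
Total: $7,698 + $0 = $7,698.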